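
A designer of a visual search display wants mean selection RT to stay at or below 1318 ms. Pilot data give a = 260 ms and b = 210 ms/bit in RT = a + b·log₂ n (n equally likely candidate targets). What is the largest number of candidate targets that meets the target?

32

210·log₂ n ≤ 1318 − 260 = 1058, giving log₂ n ≤ 5.0381 and n ≤ 32.856. The largest whole number is 32.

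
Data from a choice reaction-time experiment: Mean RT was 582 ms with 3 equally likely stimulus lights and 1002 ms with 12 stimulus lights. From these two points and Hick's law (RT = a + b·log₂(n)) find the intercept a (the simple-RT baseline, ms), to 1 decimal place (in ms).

Slope: b = (1002 − 582) / (log₂ 12 − log₂ 3) = 420/2.0000 = 210.000 ms/bit.
Intercept: a = 582 − 210.000·log₂(3) = 249.158 ms.

249.2 ms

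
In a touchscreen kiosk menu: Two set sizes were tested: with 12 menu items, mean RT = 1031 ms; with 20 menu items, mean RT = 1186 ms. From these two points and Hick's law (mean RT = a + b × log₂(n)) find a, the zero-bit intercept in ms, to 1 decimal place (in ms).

b = (RT₂ − RT₁)/(log₂ n₂ − log₂ n₁) = (1186 − 1031)/(4.3219 − 3.5850) = 210.322 ms/bit.
a = RT₁ − b·log₂ n₁ = 1031 − 210.322 × 3.5850 = 277.004 ms.

277.0 ms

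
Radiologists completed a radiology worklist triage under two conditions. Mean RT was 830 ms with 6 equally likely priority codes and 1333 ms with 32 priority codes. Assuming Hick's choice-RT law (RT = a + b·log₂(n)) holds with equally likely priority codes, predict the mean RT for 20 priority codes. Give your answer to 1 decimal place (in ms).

Fit slope and intercept:
  b = (1333 − 830) / (log₂ 32 − log₂ 6) = 503 / (5 − 2.5850) = 208.278 ms/bit
  a = 830 − 208.278 × 2.5850 = 291.608 ms
Then RT(20) = 291.608 + 208.278 × log₂ 20 = 291.608 + 208.278 × 4.3219 ≈ 1191.772 ms.

1191.8 ms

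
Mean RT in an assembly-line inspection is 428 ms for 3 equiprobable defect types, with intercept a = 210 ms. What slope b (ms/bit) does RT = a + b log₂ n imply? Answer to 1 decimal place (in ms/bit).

137.5 ms/bit

log₂(3) = 1.5850 bits.
b = (RT − a)/log₂ n = (428 − 210) / 1.5850 = 137.543 ms/bit.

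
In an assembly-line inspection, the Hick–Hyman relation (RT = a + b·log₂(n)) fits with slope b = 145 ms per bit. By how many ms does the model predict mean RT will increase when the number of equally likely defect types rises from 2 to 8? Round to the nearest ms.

Only the slope matters, since a is common to both: ΔRT = b·log₂(n₂/n₁).
log₂(8) − log₂(2) = log₂(8/2) = log₂(4) = 2.
ΔRT = 145 × 2.0000 = 290.000 ms.

290 ms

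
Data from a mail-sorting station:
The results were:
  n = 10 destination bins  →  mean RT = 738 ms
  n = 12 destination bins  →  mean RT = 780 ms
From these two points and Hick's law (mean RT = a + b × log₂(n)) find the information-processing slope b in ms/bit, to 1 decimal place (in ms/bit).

b = (RT₂ − RT₁)/(log₂ n₂ − log₂ n₁) = (780 − 738)/(3.5850 − 3.3219) = 159.675 ms/bit.

159.7 ms/bit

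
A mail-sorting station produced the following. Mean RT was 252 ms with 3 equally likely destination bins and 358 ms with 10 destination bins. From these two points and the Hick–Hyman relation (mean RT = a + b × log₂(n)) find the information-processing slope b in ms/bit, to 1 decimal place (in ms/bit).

61.0 ms/bit

The slope on a log₂ axis is (358 − 252) / (3.3219 − 1.5850) = 61.026 ms/bit.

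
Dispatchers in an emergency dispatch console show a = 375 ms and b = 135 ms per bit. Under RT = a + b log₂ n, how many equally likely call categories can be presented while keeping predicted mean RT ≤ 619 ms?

135·log₂ n ≤ 619 − 375 = 244, giving log₂ n ≤ 1.8074 and n ≤ 3.500. The largest whole number is 3.

3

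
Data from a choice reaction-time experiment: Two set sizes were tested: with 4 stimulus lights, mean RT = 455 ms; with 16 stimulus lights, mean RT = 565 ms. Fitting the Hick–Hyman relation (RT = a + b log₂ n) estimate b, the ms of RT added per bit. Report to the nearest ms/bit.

Slope: b = (565 − 455) / (log₂ 16 − log₂ 4) = 110/2.0000 = 55 ms/bit.

55 ms/bit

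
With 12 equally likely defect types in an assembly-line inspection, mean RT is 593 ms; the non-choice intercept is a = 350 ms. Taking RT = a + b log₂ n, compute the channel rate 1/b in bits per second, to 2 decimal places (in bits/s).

Choice component = 593 − 350 = 243 ms over log₂(12) = 3.5850 bits.
b = 243 / 3.5850 = 67.783 ms/bit, so 1/b = 14.753 bits/s.

14.75 bits/s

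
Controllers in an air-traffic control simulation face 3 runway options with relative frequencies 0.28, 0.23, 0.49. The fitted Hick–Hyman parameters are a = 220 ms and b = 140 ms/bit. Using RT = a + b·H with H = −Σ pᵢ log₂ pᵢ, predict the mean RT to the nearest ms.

H = 0.28·log₂(1/0.28) + 0.23·log₂(1/0.23) + 0.49·log₂(1/0.49) = 1.5062 bits.
RT = 220 + 140 × 1.5062 = 430.86 ms.

431 ms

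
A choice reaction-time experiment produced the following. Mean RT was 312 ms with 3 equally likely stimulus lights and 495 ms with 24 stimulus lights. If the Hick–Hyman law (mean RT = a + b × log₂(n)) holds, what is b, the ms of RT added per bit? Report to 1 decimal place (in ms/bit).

The slope on a log₂ axis is (495 − 312) / (4.5850 − 1.5850) = 61.000 ms/bit.

61.0 ms/bit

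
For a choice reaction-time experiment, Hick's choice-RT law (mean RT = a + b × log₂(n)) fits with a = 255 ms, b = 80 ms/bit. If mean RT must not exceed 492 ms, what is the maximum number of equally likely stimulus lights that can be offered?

7

Set 255 + 80·log₂ n ≤ 492 → log₂ n ≤ (492 − 255)/80 = 2.9625.
So n ≤ 2^2.9625 = 7.795; the largest integer n is 7.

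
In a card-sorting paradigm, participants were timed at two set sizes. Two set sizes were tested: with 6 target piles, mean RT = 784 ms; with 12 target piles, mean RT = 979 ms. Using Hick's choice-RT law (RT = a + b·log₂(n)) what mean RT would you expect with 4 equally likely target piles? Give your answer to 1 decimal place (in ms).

669.9 ms

RT is linear in log₂ n, so two points fix the line:
  b = (979 − 784) / (log₂ 12 − log₂ 6) = 195 / (3.5850 − 2.5850) = 195.000 ms/bit
  a = 784 − 195.000 × 2.5850 = 279.932 ms
Then RT(4) = 279.932 + 195.000 × log₂ 4 = 279.932 + 195.000 × 2 ≈ 669.932 ms.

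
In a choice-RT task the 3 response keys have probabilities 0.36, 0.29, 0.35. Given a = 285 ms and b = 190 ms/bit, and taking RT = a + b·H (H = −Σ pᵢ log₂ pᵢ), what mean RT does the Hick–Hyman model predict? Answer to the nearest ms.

585 ms

H = 0.36·log₂(1/0.36) + 0.29·log₂(1/0.29) + 0.35·log₂(1/0.35) = 1.5786 bits.
RT = 285 + 190 × 1.5786 = 584.94 ms.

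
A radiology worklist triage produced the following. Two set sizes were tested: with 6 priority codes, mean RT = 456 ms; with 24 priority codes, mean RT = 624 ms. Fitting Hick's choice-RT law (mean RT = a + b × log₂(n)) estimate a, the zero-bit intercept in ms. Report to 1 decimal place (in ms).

b = (RT₂ − RT₁)/(log₂ n₂ − log₂ n₁) = (624 − 456)/(4.5850 − 2.5850) = 84.000 ms/bit.
Intercept: a = 456 − 84.000·log₂(6) = 238.863 ms.

238.9 ms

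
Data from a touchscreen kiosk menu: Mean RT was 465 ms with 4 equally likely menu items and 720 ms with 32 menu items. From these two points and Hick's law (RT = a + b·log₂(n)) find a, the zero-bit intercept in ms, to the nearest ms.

Slope: b = (720 − 465) / (log₂ 32 − log₂ 4) = 255/3.0000 = 85 ms/bit.
a = RT₁ − b·log₂ n₁ = 465 − 85 × 2 = 295.000 ms.

295 ms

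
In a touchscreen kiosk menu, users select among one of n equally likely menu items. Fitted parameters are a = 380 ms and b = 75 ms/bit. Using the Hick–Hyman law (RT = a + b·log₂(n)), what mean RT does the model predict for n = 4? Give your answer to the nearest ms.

log₂(4) = 2 bits, so RT = 380 + 75 × 2 ≈ 530.000 ms.

530 ms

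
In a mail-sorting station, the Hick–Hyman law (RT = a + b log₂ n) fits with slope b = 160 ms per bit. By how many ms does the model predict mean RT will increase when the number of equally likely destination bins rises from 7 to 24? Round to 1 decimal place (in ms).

Only the slope matters, since a is common to both: ΔRT = b·log₂(n₂/n₁).
log₂(24) − log₂(7) = 4.5850 − 2.8074 = 1.7776.
ΔRT = 160 × 1.7776 = 284.417 ms.

284.4 ms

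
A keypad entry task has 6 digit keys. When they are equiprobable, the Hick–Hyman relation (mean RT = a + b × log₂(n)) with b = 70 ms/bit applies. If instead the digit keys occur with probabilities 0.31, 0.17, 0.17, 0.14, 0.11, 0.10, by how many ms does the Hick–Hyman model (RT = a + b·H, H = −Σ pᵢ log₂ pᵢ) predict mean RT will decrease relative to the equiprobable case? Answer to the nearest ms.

The RT saving is b·ΔH. Equiprobable H₀ = log₂(6) = 2.5850 bits; with the given probabilities H = 2.4726 bits.
b·(H₀ − H) = 70 × (2.5850 − 2.4726) = 7.87 ms.

8 ms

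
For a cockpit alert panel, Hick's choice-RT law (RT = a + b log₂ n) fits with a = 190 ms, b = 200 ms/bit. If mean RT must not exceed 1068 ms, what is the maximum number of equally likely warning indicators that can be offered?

200·log₂ n ≤ 1068 − 190 = 878, giving log₂ n ≤ 4.3900 and n ≤ 20.966. The largest whole number is 20.

20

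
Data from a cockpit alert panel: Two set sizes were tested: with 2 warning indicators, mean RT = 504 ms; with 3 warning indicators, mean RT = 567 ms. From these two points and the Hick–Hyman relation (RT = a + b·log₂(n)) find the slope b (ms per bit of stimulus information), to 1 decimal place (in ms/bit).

107.7 ms/bit

Slope: b = (567 − 504) / (log₂ 3 − log₂ 2) = 63/0.5850 = 107.699 ms/bit.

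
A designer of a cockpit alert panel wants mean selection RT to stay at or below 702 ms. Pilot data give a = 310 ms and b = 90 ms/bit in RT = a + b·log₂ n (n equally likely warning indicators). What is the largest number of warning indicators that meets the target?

20

Information budget: (702 − 310)/90 = 4.3556 bits, so n ≤ 2^4.3556 = 20.472 → at most 20.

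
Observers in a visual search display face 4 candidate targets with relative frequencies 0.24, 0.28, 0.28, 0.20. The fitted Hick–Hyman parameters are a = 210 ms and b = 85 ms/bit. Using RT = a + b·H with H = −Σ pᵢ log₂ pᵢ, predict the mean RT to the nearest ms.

Entropy contributions −pᵢ log₂ pᵢ: 0.4941, 0.5142, 0.5142, 0.4644; sum H = 1.9870 bits.
RT = a + bH = 210 + 85·1.9870 = 378.89 ms.

379 ms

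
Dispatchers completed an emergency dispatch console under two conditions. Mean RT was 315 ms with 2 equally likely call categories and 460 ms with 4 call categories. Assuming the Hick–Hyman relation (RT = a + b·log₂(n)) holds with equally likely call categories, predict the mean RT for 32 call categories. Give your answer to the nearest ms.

895 ms

Fit slope and intercept:
  b = (460 − 315) / (log₂ 4 − log₂ 2) = 145 / (2 − 1) = 145 ms/bit
  a = 315 − 145 × 1 = 170 ms
Then RT(32) = 170 + 145 × log₂ 32 = 170 + 145 × 5 ≈ 895.000 ms.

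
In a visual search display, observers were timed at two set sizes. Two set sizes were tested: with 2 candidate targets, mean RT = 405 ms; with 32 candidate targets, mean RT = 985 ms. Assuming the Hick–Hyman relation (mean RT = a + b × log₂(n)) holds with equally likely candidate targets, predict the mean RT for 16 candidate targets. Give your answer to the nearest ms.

840 ms

With log₂ n on the abscissa the relation is linear; from the two conditions:
  b = (985 − 405) / (log₂ 32 − log₂ 2) = 580 / (5 − 1) = 145 ms/bit
  a = 405 − 145 × 1 = 260 ms
Then RT(16) = 260 + 145 × log₂ 16 = 260 + 145 × 4 ≈ 840.000 ms.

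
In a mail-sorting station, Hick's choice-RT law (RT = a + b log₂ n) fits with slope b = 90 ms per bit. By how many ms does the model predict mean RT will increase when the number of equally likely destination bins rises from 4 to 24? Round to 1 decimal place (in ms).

232.6 ms

Only the slope matters, since a is common to both: ΔRT = b·log₂(n₂/n₁).
log₂(24) − log₂(4) = 4.5850 − 2 = 2.5850.
ΔRT = 90 × 2.5850 = 232.647 ms.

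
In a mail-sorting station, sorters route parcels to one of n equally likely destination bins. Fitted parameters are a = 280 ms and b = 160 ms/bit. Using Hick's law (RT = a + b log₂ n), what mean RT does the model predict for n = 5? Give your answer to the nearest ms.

652 ms

log₂(5) = 2.3219 bits, so RT = 280 + 160 × 2.3219 ≈ 651.508 ms.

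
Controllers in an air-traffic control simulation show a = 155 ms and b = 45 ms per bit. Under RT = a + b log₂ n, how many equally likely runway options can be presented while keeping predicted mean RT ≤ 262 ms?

Information budget: (262 − 155)/45 = 2.3778 bits, so n ≤ 2^2.3778 = 5.197 → at most 5.

5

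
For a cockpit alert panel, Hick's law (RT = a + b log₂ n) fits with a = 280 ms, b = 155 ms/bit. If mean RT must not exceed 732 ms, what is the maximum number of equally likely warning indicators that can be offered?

Set 280 + 155·log₂ n ≤ 732 → log₂ n ≤ (732 − 280)/155 = 2.9161.
So n ≤ 2^2.9161 = 7.548; the largest integer n is 7.

7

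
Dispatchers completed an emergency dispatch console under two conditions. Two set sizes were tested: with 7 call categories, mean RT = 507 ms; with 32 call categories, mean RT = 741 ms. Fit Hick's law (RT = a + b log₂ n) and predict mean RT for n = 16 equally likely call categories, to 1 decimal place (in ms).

With log₂ n on the abscissa the relation is linear; from the two conditions:
  b = (741 − 507) / (log₂ 32 − log₂ 7) = 234 / (5 − 2.8074) = 106.720 ms/bit
  a = 507 − 106.720 × 2.8074 = 207.398 ms
Then RT(16) = 207.398 + 106.720 × log₂ 16 = 207.398 + 106.720 × 4 ≈ 634.280 ms.

634.3 ms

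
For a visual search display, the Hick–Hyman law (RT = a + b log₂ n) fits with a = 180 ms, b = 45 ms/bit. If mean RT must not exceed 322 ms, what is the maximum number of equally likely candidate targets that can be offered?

Set 180 + 45·log₂ n ≤ 322 → log₂ n ≤ (322 − 180)/45 = 3.1556.
So n ≤ 2^3.1556 = 8.911; the largest integer n is 8.

8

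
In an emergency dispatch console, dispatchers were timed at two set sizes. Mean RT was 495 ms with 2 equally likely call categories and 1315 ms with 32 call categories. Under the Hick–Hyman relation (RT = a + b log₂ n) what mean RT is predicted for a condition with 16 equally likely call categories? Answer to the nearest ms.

Solve the two-equation system in a and b:
  b = (1315 − 495) / (log₂ 32 − log₂ 2) = 820 / (5 − 1) = 205 ms/bit
  a = 495 − 205 × 1 = 290 ms
Then RT(16) = 290 + 205 × log₂ 16 = 290 + 205 × 4 ≈ 1110.000 ms.

1110 ms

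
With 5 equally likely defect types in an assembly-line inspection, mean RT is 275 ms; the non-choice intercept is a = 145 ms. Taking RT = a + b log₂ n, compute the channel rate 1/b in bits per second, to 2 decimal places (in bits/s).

17.86 bits/s

b = (275 − 145)/log₂ 5 = 130/2.3219 = 55.988 ms per bit = 0.05599 s/bit; the reciprocal is 17.861 bits/s.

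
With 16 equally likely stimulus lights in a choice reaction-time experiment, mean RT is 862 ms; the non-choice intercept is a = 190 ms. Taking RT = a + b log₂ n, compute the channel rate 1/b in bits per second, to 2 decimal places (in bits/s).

Choice component = 862 − 190 = 672 ms over log₂(16) = 4 bits.
b = 672 / 4 = 168.000 ms/bit, so 1/b = 5.952 bits/s.

5.95 bits/s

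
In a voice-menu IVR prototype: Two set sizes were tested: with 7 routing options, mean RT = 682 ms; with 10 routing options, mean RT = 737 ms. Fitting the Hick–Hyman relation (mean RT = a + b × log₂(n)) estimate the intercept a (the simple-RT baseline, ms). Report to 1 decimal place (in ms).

381.9 ms

The slope on a log₂ axis is (737 − 682) / (3.3219 − 2.8074) = 106.885 ms/bit.
Intercept: a = 682 − 106.885·log₂(7) = 381.937 ms.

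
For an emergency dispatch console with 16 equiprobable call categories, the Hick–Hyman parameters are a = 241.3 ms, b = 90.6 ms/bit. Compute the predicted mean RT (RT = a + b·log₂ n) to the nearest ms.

604 ms

log₂(16) = 4 bits, so RT = 241.3 + 90.6 × 4 ≈ 603.700 ms.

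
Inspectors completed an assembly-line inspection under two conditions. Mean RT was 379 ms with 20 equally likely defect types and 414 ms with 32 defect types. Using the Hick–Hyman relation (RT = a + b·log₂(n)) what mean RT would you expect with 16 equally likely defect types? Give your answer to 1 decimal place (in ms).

362.4 ms

Fit slope and intercept:
  b = (414 − 379) / (log₂ 32 − log₂ 20) = 35 / (5 − 4.3219) = 51.617 ms/bit
  a = 379 − 51.617 × 4.3219 = 155.915 ms
Then RT(16) = 155.915 + 51.617 × log₂ 16 = 155.915 + 51.617 × 4 ≈ 362.383 ms.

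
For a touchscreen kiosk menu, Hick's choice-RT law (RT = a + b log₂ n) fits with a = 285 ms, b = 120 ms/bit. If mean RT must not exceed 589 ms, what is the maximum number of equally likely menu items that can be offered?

5

120·log₂ n ≤ 589 − 285 = 304, giving log₂ n ≤ 2.5333 and n ≤ 5.789. The largest whole number is 5.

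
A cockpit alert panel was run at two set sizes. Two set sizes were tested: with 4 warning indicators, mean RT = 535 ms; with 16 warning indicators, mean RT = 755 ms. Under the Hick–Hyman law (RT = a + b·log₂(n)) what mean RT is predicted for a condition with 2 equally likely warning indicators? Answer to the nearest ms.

425 ms

RT is linear in log₂ n, so two points fix the line:
  b = (755 − 535) / (log₂ 16 − log₂ 4) = 220 / (4 − 2) = 110 ms/bit
  a = 535 − 110 × 2 = 315 ms
Then RT(2) = 315 + 110 × log₂ 2 = 315 + 110 × 1 ≈ 425.000 ms.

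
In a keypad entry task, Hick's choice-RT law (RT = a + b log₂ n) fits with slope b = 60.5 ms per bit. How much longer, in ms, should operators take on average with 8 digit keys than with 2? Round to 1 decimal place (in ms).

121.0 ms

The intercept a cancels: ΔRT = b·(log₂ n₂ − log₂ n₁) = b·log₂(n₂/n₁).
log₂(8) − log₂(2) = log₂(8/2) = log₂(4) = 2.
ΔRT = 60.5 × 2.0000 = 121.000 ms.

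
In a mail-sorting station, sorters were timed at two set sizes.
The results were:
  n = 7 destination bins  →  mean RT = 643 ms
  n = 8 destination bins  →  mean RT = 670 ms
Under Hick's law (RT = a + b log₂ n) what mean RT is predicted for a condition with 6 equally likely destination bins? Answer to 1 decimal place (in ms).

611.8 ms

With log₂ n on the abscissa the relation is linear; from the two conditions:
  b = (670 − 643) / (log₂ 8 − log₂ 7) = 27 / (3 − 2.8074) = 140.154 ms/bit
  a = 643 − 140.154 × 2.8074 = 249.538 ms
Then RT(6) = 249.538 + 140.154 × log₂ 6 = 249.538 + 140.154 × 2.5850 ≈ 611.831 ms.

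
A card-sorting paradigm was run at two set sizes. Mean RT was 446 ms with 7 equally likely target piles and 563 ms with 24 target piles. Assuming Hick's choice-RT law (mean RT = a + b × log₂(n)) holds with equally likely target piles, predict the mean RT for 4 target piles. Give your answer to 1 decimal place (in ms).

392.9 ms

Solve the two-equation system in a and b:
  b = (563 − 446) / (log₂ 24 − log₂ 7) = 117 / (4.5850 − 2.8074) = 65.819 ms/bit
  a = 446 − 65.819 × 2.8074 = 261.223 ms
Then RT(4) = 261.223 + 65.819 × log₂ 4 = 261.223 + 65.819 × 2 ≈ 392.861 ms.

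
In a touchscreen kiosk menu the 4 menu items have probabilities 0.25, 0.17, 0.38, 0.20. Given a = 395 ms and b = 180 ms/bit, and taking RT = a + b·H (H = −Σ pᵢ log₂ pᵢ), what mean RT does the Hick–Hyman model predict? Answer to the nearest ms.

H = 0.25·log₂(1/0.25) + 0.17·log₂(1/0.17) + 0.38·log₂(1/0.38) + 0.20·log₂(1/0.20) = 1.9294 bits.
RT = 395 + 180 × 1.9294 = 742.30 ms.

742 ms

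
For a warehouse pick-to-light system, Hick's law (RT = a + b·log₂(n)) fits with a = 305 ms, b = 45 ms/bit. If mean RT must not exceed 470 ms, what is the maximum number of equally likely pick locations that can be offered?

45·log₂ n ≤ 470 − 305 = 165, giving log₂ n ≤ 3.6667 and n ≤ 12.699. The largest whole number is 12.

12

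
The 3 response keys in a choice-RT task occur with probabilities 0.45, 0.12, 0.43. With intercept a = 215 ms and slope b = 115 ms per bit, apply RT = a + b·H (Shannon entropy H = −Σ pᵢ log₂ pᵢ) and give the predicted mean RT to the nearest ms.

Entropy contributions −pᵢ log₂ pᵢ: 0.5184, 0.3671, 0.5236; sum H = 1.4090 bits.
RT = a + bH = 215 + 115·1.4090 = 377.04 ms.

377 ms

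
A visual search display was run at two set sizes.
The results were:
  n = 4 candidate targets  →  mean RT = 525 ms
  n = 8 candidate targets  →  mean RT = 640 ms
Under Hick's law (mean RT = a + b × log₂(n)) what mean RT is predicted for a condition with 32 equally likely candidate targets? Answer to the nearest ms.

Fit slope and intercept:
  b = (640 − 525) / (log₂ 8 − log₂ 4) = 115 / (3 − 2) = 115 ms/bit
  a = 525 − 115 × 2 = 295 ms
Then RT(32) = 295 + 115 × log₂ 32 = 295 + 115 × 5 ≈ 870.000 ms.

870 ms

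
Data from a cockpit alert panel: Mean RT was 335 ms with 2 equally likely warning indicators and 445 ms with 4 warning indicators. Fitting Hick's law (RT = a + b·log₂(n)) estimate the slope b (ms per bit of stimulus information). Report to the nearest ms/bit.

b = (RT₂ − RT₁)/(log₂ n₂ − log₂ n₁) = (445 − 335)/(2 − 1) = 110 ms/bit.

110 ms/bit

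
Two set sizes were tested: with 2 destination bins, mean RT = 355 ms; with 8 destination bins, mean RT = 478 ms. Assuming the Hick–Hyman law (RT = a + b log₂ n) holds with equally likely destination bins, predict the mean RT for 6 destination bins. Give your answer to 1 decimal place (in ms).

Fit slope and intercept:
  b = (478 − 355) / (log₂ 8 − log₂ 2) = 123 / (3 − 1) = 61.500 ms/bit
  a = 355 − 61.500 × 1 = 293.500 ms
Then RT(6) = 293.500 + 61.500 × log₂ 6 = 293.500 + 61.500 × 2.5850 ≈ 452.475 ms.

452.5 ms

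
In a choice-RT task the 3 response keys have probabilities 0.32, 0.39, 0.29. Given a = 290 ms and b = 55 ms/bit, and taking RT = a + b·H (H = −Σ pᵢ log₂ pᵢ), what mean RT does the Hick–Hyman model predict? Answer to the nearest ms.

377 ms

H = 0.32·log₂(1/0.32) + 0.39·log₂(1/0.39) + 0.29·log₂(1/0.29) = 1.5737 bits.
RT = 290 + 55 × 1.5737 = 376.56 ms.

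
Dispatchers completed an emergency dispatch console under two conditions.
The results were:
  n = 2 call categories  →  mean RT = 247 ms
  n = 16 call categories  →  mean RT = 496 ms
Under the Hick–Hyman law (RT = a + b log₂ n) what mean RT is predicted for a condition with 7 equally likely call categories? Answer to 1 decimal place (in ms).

With log₂ n on the abscissa the relation is linear; from the two conditions:
  b = (496 − 247) / (log₂ 16 − log₂ 2) = 249 / (4 − 1) = 83.000 ms/bit
  a = 247 − 83.000 × 1 = 164.000 ms
Then RT(7) = 164.000 + 83.000 × log₂ 7 = 164.000 + 83.000 × 2.8074 ≈ 397.010 ms.

397.0 ms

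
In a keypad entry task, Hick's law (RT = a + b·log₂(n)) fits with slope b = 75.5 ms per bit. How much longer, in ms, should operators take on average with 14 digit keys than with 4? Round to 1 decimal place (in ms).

Only the slope matters, since a is common to both: ΔRT = b·log₂(n₂/n₁).
log₂(14) − log₂(4) = 3.8074 − 2 = 1.8074.
ΔRT = 75.5 × 1.8074 = 136.455 ms.

136.5 ms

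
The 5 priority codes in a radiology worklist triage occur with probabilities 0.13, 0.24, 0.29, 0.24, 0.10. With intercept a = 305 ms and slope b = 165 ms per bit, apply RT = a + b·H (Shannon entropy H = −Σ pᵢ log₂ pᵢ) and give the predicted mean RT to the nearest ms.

H = 0.13·log₂(1/0.13) + 0.24·log₂(1/0.24) + 0.29·log₂(1/0.29) + 0.24·log₂(1/0.24) + 0.10·log₂(1/0.10) = 2.2210 bits.
RT = 305 + 165 × 2.2210 = 671.47 ms.

671 ms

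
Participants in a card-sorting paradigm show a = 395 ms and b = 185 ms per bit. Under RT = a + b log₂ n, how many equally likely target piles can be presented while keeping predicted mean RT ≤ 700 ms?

Information budget: (700 − 395)/185 = 1.6486 bits, so n ≤ 2^1.6486 = 3.135 → at most 3.

3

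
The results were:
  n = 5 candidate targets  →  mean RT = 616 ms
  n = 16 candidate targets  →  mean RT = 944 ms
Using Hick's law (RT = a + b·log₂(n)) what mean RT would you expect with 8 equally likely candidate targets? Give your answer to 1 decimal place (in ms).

RT is linear in log₂ n, so two points fix the line:
  b = (944 − 616) / (log₂ 16 − log₂ 5) = 328 / (4 − 2.3219) = 195.462 ms/bit
  a = 616 − 195.462 × 2.3219 = 162.150 ms
Then RT(8) = 162.150 + 195.462 × log₂ 8 = 162.150 + 195.462 × 3 ≈ 748.538 ms.

748.5 ms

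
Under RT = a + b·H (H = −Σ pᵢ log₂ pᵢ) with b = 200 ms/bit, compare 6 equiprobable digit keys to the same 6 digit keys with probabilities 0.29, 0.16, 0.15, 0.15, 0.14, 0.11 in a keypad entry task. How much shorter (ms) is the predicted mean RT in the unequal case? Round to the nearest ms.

15 ms

Equiprobable entropy H₀ = log₂ 6 = 2.5850 bits.
Skewed entropy H = −Σ pᵢ log₂ pᵢ = 2.5094 bits.
ΔRT = b·(H₀ − H) = 200 × 0.0756 = 15.11 ms.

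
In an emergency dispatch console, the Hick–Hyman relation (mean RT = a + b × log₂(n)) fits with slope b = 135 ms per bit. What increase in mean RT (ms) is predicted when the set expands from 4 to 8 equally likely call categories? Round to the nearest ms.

135 ms

Only the slope matters, since a is common to both: ΔRT = b·log₂(n₂/n₁).
log₂(8) − log₂(4) = log₂(8/4) = log₂(2) = 1.
ΔRT = 135 × 1.0000 = 135.000 ms.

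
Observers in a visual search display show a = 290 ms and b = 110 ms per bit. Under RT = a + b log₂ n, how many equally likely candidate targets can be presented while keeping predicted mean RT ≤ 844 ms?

110·log₂ n ≤ 844 − 290 = 554, giving log₂ n ≤ 5.0364 and n ≤ 32.817. The largest whole number is 32.

32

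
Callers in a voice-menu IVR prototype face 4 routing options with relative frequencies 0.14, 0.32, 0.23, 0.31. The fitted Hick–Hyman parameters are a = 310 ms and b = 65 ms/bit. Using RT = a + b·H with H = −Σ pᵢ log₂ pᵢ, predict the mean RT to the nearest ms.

436 ms

H = 0.14·log₂(1/0.14) + 0.32·log₂(1/0.32) + 0.23·log₂(1/0.23) + 0.31·log₂(1/0.31) = 1.9346 bits.
RT = 310 + 65 × 1.9346 = 435.75 ms.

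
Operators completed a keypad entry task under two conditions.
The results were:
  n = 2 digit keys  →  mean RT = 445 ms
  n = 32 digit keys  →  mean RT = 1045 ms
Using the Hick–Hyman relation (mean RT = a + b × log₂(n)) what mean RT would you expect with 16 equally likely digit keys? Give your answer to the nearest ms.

895 ms

Solve the two-equation system in a and b:
  b = (1045 − 445) / (log₂ 32 − log₂ 2) = 600 / (5 − 1) = 150 ms/bit
  a = 445 − 150 × 1 = 295 ms
Then RT(16) = 295 + 150 × log₂ 16 = 295 + 150 × 4 ≈ 895.000 ms.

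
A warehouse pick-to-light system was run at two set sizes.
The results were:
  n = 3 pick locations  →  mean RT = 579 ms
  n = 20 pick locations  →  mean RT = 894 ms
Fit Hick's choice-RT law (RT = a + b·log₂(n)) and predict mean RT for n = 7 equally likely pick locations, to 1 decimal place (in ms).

719.7 ms

Fit slope and intercept:
  b = (894 − 579) / (log₂ 20 − log₂ 3) = 315 / (4.3219 − 1.5850) = 115.091 ms/bit
  a = 579 − 115.091 × 1.5850 = 396.585 ms
Then RT(7) = 396.585 + 115.091 × log₂ 7 = 396.585 + 115.091 × 2.8074 ≈ 719.686 ms.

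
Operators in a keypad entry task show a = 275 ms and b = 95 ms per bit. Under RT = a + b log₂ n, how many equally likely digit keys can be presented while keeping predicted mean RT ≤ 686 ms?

20

Information budget: (686 − 275)/95 = 4.3263 bits, so n ≤ 2^4.3263 = 20.061 → at most 20.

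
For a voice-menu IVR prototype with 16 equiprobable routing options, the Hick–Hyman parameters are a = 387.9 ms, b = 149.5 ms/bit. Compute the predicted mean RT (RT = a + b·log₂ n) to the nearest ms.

log₂(16) = 4 bits, so RT = 387.9 + 149.5 × 4 ≈ 985.900 ms.

986 ms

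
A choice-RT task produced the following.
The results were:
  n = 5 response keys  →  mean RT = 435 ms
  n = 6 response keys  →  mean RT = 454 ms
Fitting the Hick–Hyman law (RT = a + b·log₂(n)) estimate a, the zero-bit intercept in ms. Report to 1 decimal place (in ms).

b = (RT₂ − RT₁)/(log₂ n₂ − log₂ n₁) = (454 − 435)/(2.5850 − 2.3219) = 72.234 ms/bit.
Intercept: a = 435 − 72.234·log₂(5) = 267.278 ms.

267.3 ms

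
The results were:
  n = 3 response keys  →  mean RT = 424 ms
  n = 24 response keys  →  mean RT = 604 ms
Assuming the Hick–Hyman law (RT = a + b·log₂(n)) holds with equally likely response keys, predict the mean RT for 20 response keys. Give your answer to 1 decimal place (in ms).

588.2 ms

RT is linear in log₂ n, so two points fix the line:
  b = (604 − 424) / (log₂ 24 − log₂ 3) = 180 / (4.5850 − 1.5850) = 60.000 ms/bit
  a = 424 − 60.000 × 1.5850 = 328.902 ms
Then RT(20) = 328.902 + 60.000 × log₂ 20 = 328.902 + 60.000 × 4.3219 ≈ 588.218 ms.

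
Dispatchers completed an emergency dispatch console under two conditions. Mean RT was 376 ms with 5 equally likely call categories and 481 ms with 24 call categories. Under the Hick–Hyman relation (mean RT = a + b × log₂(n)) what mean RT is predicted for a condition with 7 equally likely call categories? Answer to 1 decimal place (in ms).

With log₂ n on the abscissa the relation is linear; from the two conditions:
  b = (481 − 376) / (log₂ 24 − log₂ 5) = 105 / (4.5850 − 2.3219) = 46.398 ms/bit
  a = 376 − 46.398 × 2.3219 = 268.267 ms
Then RT(7) = 268.267 + 46.398 × log₂ 7 = 268.267 + 46.398 × 2.8074 ≈ 398.523 ms.

398.5 ms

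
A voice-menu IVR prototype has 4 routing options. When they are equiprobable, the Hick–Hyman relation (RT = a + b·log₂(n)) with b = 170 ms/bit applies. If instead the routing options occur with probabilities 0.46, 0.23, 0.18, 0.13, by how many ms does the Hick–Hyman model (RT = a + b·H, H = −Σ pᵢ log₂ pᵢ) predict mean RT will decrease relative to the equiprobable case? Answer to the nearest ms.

29 ms

Equiprobable entropy H₀ = log₂ 4 = 2.0000 bits.
Skewed entropy H = −Σ pᵢ log₂ pᵢ = 1.8310 bits.
ΔRT = b·(H₀ − H) = 170 × 0.1690 = 28.74 ms.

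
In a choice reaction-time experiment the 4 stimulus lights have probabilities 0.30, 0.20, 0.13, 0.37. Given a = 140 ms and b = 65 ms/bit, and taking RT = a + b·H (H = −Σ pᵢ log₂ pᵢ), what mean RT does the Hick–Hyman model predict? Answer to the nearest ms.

263 ms

H = 0.30·log₂(1/0.30) + 0.20·log₂(1/0.20) + 0.13·log₂(1/0.13) + 0.37·log₂(1/0.37) = 1.8988 bits.
RT = 140 + 65 × 1.8988 = 263.43 ms.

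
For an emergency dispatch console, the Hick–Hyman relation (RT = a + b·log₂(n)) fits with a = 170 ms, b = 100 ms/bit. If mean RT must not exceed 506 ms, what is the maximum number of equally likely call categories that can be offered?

10

Set 170 + 100·log₂ n ≤ 506 → log₂ n ≤ (506 − 170)/100 = 3.3600.
So n ≤ 2^3.3600 = 10.267; the largest integer n is 10.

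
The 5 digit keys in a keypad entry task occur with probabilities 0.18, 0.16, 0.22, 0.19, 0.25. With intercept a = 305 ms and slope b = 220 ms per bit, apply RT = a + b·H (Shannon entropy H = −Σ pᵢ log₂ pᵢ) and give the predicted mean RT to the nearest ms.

812 ms

H = 0.18·log₂(1/0.18) + 0.16·log₂(1/0.16) + 0.22·log₂(1/0.22) + 0.19·log₂(1/0.19) + 0.25·log₂(1/0.25) = 2.3041 bits.
RT = 305 + 220 × 2.3041 = 811.91 ms.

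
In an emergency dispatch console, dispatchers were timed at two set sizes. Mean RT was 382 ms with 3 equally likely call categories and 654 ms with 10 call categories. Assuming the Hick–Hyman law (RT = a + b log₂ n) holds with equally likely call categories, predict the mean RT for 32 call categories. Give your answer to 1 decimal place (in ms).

916.8 ms

RT is linear in log₂ n, so two points fix the line:
  b = (654 − 382) / (log₂ 10 − log₂ 3) = 272 / (3.3219 − 1.5850) = 156.595 ms/bit
  a = 382 − 156.595 × 1.5850 = 133.803 ms
Then RT(32) = 133.803 + 156.595 × log₂ 32 = 133.803 + 156.595 × 5 ≈ 916.778 ms.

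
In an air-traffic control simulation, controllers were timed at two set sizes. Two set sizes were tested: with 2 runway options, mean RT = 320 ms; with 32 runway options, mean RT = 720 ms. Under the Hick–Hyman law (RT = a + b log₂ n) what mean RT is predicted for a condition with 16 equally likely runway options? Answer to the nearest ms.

Fit slope and intercept:
  b = (720 − 320) / (log₂ 32 − log₂ 2) = 400 / (5 − 1) = 100 ms/bit
  a = 320 − 100 × 1 = 220 ms
Then RT(16) = 220 + 100 × log₂ 16 = 220 + 100 × 4 ≈ 620.000 ms.

620 ms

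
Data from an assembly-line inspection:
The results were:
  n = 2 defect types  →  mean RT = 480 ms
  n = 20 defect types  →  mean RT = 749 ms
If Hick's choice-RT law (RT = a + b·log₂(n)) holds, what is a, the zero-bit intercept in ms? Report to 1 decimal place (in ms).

b = (RT₂ − RT₁)/(log₂ n₂ − log₂ n₁) = (749 − 480)/(4.3219 − 1) = 80.977 ms/bit.
Intercept: a = 480 − 80.977·log₂(2) = 399.023 ms.

399.0 ms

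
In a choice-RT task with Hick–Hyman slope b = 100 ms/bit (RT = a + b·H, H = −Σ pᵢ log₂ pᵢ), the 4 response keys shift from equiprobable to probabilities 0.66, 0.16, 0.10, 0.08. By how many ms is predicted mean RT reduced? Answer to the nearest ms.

56 ms

The RT saving is b·ΔH. Equiprobable H₀ = log₂(4) = 2.0000 bits; with the given probabilities H = 1.4424 bits.
b·(H₀ − H) = 100 × (2.0000 − 1.4424) = 55.76 ms.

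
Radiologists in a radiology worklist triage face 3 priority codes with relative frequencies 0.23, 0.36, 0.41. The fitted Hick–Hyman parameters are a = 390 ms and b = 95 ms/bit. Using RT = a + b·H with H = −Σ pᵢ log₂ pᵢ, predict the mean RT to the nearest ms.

537 ms

Entropy contributions −pᵢ log₂ pᵢ: 0.4877, 0.5306, 0.5274; sum H = 1.5457 bits.
RT = a + bH = 390 + 95·1.5457 = 536.84 ms.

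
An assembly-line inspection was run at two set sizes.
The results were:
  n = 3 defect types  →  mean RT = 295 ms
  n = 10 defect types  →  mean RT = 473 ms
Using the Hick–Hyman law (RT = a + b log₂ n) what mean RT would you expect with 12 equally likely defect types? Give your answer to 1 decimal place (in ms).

With log₂ n on the abscissa the relation is linear; from the two conditions:
  b = (473 − 295) / (log₂ 10 − log₂ 3) = 178 / (3.3219 − 1.5850) = 102.478 ms/bit
  a = 295 − 102.478 × 1.5850 = 132.577 ms
Then RT(12) = 132.577 + 102.478 × log₂ 12 = 132.577 + 102.478 × 3.5850 ≈ 499.955 ms.

500.0 ms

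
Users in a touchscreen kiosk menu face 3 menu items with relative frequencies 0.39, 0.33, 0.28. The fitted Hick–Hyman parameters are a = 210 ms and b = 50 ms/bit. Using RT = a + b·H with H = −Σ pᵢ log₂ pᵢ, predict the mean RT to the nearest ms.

H = 0.39·log₂(1/0.39) + 0.33·log₂(1/0.33) + 0.28·log₂(1/0.28) = 1.5718 bits.
RT = 210 + 50 × 1.5718 = 288.59 ms.

289 ms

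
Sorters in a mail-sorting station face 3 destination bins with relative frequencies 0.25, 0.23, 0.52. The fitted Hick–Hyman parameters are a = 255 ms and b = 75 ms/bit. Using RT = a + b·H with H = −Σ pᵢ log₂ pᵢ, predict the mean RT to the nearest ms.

366 ms

H = 0.25·log₂(1/0.25) + 0.23·log₂(1/0.23) + 0.52·log₂(1/0.52) = 1.4782 bits.
RT = 255 + 75 × 1.4782 = 365.87 ms.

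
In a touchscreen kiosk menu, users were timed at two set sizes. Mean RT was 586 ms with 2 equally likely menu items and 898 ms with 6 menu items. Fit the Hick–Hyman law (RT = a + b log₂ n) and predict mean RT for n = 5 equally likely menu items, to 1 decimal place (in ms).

846.2 ms

Fit slope and intercept:
  b = (898 − 586) / (log₂ 6 − log₂ 2) = 312 / (2.5850 − 1) = 196.850 ms/bit
  a = 586 − 196.850 × 1 = 389.150 ms
Then RT(5) = 389.150 + 196.850 × log₂ 5 = 389.150 + 196.850 × 2.3219 ≈ 846.222 ms.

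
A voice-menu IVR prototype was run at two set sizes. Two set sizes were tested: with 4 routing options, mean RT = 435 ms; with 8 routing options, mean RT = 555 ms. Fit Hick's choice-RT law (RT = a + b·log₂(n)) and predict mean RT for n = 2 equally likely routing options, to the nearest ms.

315 ms

Fit slope and intercept:
  b = (555 − 435) / (log₂ 8 − log₂ 4) = 120 / (3 − 2) = 120 ms/bit
  a = 435 − 120 × 2 = 195 ms
Then RT(2) = 195 + 120 × log₂ 2 = 195 + 120 × 1 ≈ 315.000 ms.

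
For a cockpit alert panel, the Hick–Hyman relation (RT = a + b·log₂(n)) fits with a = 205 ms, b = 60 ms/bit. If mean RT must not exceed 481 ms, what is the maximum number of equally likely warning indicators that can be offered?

Information budget: (481 − 205)/60 = 4.6000 bits, so n ≤ 2^4.6000 = 24.251 → at most 24.

24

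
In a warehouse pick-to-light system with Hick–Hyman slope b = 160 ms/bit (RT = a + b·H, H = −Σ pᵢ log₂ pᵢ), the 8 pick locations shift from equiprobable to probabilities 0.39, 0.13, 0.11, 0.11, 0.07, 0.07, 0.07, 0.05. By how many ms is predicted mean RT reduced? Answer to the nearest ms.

Equiprobable entropy H₀ = log₂ 8 = 3.0000 bits.
Skewed entropy H = −Σ pᵢ log₂ pᵢ = 2.6348 bits.
ΔRT = b·(H₀ − H) = 160 × 0.3652 = 58.44 ms.

58 ms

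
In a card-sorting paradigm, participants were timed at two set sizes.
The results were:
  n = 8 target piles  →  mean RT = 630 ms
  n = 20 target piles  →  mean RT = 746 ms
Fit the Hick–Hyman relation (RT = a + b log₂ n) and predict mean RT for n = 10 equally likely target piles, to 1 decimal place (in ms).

658.2 ms

Fit slope and intercept:
  b = (746 − 630) / (log₂ 20 − log₂ 8) = 116 / (4.3219 − 3) = 87.751 ms/bit
  a = 630 − 87.751 × 3 = 366.748 ms
Then RT(10) = 366.748 + 87.751 × log₂ 10 = 366.748 + 87.751 × 3.3219 ≈ 658.249 ms.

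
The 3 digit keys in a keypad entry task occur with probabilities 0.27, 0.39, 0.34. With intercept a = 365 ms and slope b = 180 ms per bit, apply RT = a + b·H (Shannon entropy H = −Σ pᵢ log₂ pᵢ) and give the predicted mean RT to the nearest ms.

Entropy contributions −pᵢ log₂ pᵢ: 0.5100, 0.5298, 0.5292; sum H = 1.5690 bits.
RT = a + bH = 365 + 180·1.5690 = 647.42 ms.

647 ms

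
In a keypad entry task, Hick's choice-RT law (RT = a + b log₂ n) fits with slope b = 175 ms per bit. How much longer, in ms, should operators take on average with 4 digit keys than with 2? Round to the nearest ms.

175 ms

ΔRT = (a + b log₂ n₂) − (a + b log₂ n₁) = b·(log₂ n₂ − log₂ n₁).
log₂(4) − log₂(2) = log₂(4/2) = log₂(2) = 1.
ΔRT = 175 × 1.0000 = 175.000 ms.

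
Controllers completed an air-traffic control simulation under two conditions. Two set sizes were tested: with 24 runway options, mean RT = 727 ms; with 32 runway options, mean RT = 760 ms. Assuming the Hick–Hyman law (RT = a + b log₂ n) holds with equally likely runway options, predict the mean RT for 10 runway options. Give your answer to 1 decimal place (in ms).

626.6 ms

Solve the two-equation system in a and b:
  b = (760 − 727) / (log₂ 32 − log₂ 24) = 33 / (5 − 4.5850) = 79.511 ms/bit
  a = 727 − 79.511 × 4.5850 = 362.446 ms
Then RT(10) = 362.446 + 79.511 × log₂ 10 = 362.446 + 79.511 × 3.3219 ≈ 626.575 ms.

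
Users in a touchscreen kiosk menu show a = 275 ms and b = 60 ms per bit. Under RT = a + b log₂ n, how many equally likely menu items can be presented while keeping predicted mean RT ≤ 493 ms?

Information budget: (493 − 275)/60 = 3.6333 bits, so n ≤ 2^3.6333 = 12.409 → at most 12.

12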